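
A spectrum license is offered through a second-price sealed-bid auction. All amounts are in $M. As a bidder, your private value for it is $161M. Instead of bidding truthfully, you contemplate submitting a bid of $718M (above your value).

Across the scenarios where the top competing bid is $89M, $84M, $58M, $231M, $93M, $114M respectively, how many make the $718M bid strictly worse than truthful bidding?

1

The deviation hurts exactly when the highest competing bid lies strictly between $161M and $718M — overbidding then wins at a price above your value.
$89M: below both → same outcome either way.
$84M: below both → same outcome either way.
$58M: below both → same outcome either way.
$231M: inside the interval → strictly worse (loss $70M).
$93M: below both → same outcome either way.
$114M: below both → same outcome either way.
Count: 1.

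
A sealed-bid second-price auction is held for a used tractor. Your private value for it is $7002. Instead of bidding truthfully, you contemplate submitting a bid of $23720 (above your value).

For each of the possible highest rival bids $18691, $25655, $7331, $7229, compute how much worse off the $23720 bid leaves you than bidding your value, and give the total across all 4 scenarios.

The deviation costs you only when the competing bid falls strictly between $7002 and $23720; elsewhere both bids give the same outcome.
$18691: truthful payoff $0, deviation payoff −$11689 → loss $11689.
$25655: outcomes coincide → loss $0.
$7331: truthful payoff $0, deviation payoff −$329 → loss $329.
$7229: truthful payoff $0, deviation payoff −$227 → loss $227.
Total loss = $11689 + $329 + $227 = $12245.
In a second-price auction your bid sets only whether you win, not what you pay, so bidding your true value is weakly dominant.

$12245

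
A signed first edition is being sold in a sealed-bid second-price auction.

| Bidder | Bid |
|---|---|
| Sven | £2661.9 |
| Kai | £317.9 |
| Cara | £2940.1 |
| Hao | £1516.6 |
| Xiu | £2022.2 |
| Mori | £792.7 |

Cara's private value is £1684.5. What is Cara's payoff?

Highest bid: Cara at £2940.1, so Cara wins.
Second-highest bid: Sven at £2661.9 — that is the price the winner pays.
Cara's payoff = value − price = £1684.5 − £2661.9 = −£977.4.

−£977.4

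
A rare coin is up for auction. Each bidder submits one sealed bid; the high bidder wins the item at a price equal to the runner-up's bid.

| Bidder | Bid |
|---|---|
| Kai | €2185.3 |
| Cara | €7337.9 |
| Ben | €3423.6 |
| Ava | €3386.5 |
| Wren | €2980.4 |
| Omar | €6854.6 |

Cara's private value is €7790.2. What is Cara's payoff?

Highest bid: Cara at €7337.9, so Cara wins.
Second-highest bid: Omar at €6854.6 — that is the price the winner pays.
Cara's payoff = value − price = €7790.2 − €6854.6 = €935.6.

€935.6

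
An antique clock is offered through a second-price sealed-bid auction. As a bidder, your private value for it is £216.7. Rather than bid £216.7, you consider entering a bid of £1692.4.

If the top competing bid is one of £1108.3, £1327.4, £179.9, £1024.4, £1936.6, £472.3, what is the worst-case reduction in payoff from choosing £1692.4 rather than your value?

£1110.7

£1108.3: truthful gives £0, deviation gives −£891.6 → loss £891.6.
£1327.4: truthful gives £0, deviation gives −£1110.7 → loss £1110.7.
£179.9: same outcome either way → loss £0.
£1024.4: truthful gives £0, deviation gives −£807.7 → loss £807.7.
£1936.6: same outcome either way → loss £0.
£472.3: truthful gives £0, deviation gives −£255.6 → loss £255.6.
Maximum loss: £1110.7.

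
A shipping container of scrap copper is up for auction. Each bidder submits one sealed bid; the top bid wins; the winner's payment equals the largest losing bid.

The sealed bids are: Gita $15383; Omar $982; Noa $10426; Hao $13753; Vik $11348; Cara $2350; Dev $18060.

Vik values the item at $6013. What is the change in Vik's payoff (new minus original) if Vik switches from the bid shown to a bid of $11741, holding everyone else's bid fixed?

$0

The highest bid among the other bidders is $18060; Vik's bid doesn't change that.
Original bid $11348: Vik is not highest (top rival bid is $18060); payoff $0.
Alternative bid $11741: Vik is not highest (top rival bid is $18060); payoff $0.
Change in payoff = $0 − ($0) = $0.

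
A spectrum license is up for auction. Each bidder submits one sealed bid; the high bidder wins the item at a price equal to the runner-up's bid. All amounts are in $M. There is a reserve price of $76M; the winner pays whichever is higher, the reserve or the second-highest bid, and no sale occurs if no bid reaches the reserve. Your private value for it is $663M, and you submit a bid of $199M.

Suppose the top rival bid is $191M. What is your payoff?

$472M

Your bid $199M is the highest and exceeds the reserve.
Price = max(second-highest bid, reserve) = max($191M, $76M) = $191M.
Payoff = $663M − $191M = $472M.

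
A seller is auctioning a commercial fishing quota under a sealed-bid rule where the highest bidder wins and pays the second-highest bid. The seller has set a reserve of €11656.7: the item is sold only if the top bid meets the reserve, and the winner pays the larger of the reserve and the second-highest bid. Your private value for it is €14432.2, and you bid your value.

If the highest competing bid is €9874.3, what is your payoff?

Your bid €14432.2 is the highest and exceeds the reserve.
Price = max(second-highest bid, reserve) = max(€9874.3, €11656.7) = €11656.7.
Payoff = €14432.2 − €11656.7 = €2775.5.

€2775.5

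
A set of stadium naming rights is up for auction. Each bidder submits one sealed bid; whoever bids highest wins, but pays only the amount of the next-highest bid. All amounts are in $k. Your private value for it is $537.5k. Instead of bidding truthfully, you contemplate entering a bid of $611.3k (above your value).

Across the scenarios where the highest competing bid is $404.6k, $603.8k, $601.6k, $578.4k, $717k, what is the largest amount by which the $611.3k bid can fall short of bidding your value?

$66.3k

$404.6k: same outcome either way → loss $0k.
$603.8k: truthful gives $0k, deviation gives −$66.3k → loss $66.3k.
$601.6k: truthful gives $0k, deviation gives −$64.1k → loss $64.1k.
$578.4k: truthful gives $0k, deviation gives −$40.9k → loss $40.9k.
$717k: same outcome either way → loss $0k.
Maximum loss: $66.3k.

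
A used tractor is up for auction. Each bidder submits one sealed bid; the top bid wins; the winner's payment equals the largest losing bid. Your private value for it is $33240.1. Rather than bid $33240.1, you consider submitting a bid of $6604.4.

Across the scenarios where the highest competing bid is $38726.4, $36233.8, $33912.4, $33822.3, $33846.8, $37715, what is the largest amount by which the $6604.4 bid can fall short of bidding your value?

$38726.4: same outcome either way → loss $0.
$36233.8: same outcome either way → loss $0.
$33912.4: same outcome either way → loss $0.
$33822.3: same outcome either way → loss $0.
$33846.8: same outcome either way → loss $0.
$37715: same outcome either way → loss $0.
Maximum loss: $0.

$0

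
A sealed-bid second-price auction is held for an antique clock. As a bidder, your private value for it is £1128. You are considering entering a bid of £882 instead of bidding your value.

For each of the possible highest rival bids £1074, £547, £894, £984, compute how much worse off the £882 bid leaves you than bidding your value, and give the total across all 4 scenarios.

The deviation costs you only when the competing bid falls strictly between £882 and £1128; elsewhere both bids give the same outcome.
£1074: truthful payoff £54, deviation payoff £0 → loss £54.
£547: outcomes coincide → loss £0.
£894: truthful payoff £234, deviation payoff £0 → loss £234.
£984: truthful payoff £144, deviation payoff £0 → loss £144.
Total loss = £54 + £234 + £144 = £432.
Truthful bidding weakly dominates here: raising your bid can only win items priced above your value, and lowering it can only forfeit items priced below.

£432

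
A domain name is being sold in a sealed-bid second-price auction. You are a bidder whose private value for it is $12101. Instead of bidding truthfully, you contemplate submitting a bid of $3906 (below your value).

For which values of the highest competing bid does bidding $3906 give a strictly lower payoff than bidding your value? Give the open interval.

($3906, $12101)

If the competing bid is below $3906, both bids win at the same price — no difference.
If it is above $12101, both bids lose — no difference.
If it lies strictly between $3906 and $12101, bidding your value wins at a price below your value (positive payoff) while bidding $3906 loses (payoff 0).
So the deviation strictly hurts on the open interval ($3906, $12101).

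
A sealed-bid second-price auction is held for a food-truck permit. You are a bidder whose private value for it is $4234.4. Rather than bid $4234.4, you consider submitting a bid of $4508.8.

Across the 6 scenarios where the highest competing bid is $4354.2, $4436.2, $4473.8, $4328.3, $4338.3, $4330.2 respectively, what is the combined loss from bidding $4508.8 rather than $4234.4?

The deviation costs you only when the competing bid falls strictly between $4234.4 and $4508.8; elsewhere both bids give the same outcome.
$4354.2: truthful payoff $0, deviation payoff −$119.8 → loss $119.8.
$4436.2: truthful payoff $0, deviation payoff −$201.8 → loss $201.8.
$4473.8: truthful payoff $0, deviation payoff −$239.4 → loss $239.4.
$4328.3: truthful payoff $0, deviation payoff −$93.9 → loss $93.9.
$4338.3: truthful payoff $0, deviation payoff −$103.9 → loss $103.9.
$4330.2: truthful payoff $0, deviation payoff −$95.8 → loss $95.8.
Total loss = $119.8 + $201.8 + $239.4 + $93.9 + $103.9 + $95.8 = $854.6.

$854.6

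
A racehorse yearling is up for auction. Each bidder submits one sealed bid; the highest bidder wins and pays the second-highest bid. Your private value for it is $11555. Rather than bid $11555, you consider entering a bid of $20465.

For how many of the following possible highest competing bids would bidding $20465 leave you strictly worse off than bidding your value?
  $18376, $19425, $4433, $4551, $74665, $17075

3

The deviation hurts exactly when the highest competing bid lies strictly between $11555 and $20465 — overbidding then wins at a price above your value.
$18376: inside the interval → strictly worse (loss $6821).
$19425: inside the interval → strictly worse (loss $7870).
$4433: below both → same outcome either way.
$4551: below both → same outcome either way.
$74665: above both → same outcome either way.
$17075: inside the interval → strictly worse (loss $5520).
Count: 3.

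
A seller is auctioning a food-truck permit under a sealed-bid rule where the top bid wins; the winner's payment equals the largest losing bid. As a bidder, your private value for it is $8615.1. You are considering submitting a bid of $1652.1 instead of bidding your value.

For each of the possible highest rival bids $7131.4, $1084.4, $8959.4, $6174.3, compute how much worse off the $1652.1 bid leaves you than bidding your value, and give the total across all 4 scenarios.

The deviation costs you only when the competing bid falls strictly between $1652.1 and $8615.1; elsewhere both bids give the same outcome.
$7131.4: truthful payoff $1483.7, deviation payoff $0 → loss $1483.7.
$1084.4: outcomes coincide → loss $0.
$8959.4: outcomes coincide → loss $0.
$6174.3: truthful payoff $2440.8, deviation payoff $0 → loss $2440.8.
Total loss = $1483.7 + $2440.8 = $3924.5.

$3924.5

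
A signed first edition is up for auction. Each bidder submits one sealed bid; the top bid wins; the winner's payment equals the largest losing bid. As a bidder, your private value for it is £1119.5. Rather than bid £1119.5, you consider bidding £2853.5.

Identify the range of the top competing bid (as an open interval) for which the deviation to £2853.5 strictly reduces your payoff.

(£1119.5, £2853.5)

If the competing bid is below £1119.5, both bids win at the same price — no difference.
If it is above £2853.5, both bids lose — no difference.
If it lies strictly between £1119.5 and £2853.5, bidding your value loses (payoff 0) while bidding £2853.5 wins at a price above your value (payoff negative).
So the deviation strictly hurts on the open interval (£1119.5, £2853.5).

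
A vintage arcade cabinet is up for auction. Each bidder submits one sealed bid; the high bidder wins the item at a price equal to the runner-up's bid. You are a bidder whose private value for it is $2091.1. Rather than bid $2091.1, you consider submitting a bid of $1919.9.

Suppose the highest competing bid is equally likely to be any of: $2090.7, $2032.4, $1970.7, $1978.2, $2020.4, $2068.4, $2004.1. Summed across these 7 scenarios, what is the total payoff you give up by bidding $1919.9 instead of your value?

The deviation costs you only when the competing bid falls strictly between $1919.9 and $2091.1; elsewhere both bids give the same outcome.
$2090.7: truthful payoff $0.4, deviation payoff $0 → loss $0.4.
$2032.4: truthful payoff $58.7, deviation payoff $0 → loss $58.7.
$1970.7: truthful payoff $120.4, deviation payoff $0 → loss $120.4.
$1978.2: truthful payoff $112.9, deviation payoff $0 → loss $112.9.
$2020.4: truthful payoff $70.7, deviation payoff $0 → loss $70.7.
$2068.4: truthful payoff $22.7, deviation payoff $0 → loss $22.7.
$2004.1: truthful payoff $87, deviation payoff $0 → loss $87.
Total loss = $0.4 + $58.7 + $120.4 + $112.9 + $70.7 + $22.7 + $87 = $472.8.
In a second-price auction your bid sets only whether you win, not what you pay, so bidding your true value is weakly dominant.

$472.8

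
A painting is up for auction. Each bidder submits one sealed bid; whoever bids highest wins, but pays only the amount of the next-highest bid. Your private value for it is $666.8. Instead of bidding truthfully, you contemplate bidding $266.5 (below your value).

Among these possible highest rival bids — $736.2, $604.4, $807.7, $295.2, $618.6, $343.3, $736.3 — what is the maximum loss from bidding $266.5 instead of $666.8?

$371.6

$736.2: same outcome either way → loss $0.
$604.4: truthful gives $62.4, deviation gives $0 → loss $62.4.
$807.7: same outcome either way → loss $0.
$295.2: truthful gives $371.6, deviation gives $0 → loss $371.6.
$618.6: truthful gives $48.2, deviation gives $0 → loss $48.2.
$343.3: truthful gives $323.5, deviation gives $0 → loss $323.5.
$736.3: same outcome either way → loss $0.
Maximum loss: $371.6.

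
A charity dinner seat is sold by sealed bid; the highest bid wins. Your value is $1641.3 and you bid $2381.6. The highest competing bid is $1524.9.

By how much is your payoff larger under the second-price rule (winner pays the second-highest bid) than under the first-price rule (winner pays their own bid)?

$856.7

You have the highest bid, so you win under either rule.
Second-price: pay $1524.9 → payoff $116.4.
First-price: pay your own bid $2381.6 → payoff −$740.3.
Difference = $116.4 − (−$740.3) = $856.7.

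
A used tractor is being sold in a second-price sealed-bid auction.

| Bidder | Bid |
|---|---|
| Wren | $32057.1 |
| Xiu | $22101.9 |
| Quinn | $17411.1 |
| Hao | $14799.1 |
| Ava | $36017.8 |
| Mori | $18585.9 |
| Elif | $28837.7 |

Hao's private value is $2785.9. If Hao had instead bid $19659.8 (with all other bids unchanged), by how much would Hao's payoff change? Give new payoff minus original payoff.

The highest bid among the other bidders is $36017.8; Hao's bid doesn't change that.
Original bid $14799.1: Hao is not highest (top rival bid is $36017.8); payoff $0.
Alternative bid $19659.8: Hao is not highest (top rival bid is $36017.8); payoff $0.
Change in payoff = $0 − ($0) = $0.

$0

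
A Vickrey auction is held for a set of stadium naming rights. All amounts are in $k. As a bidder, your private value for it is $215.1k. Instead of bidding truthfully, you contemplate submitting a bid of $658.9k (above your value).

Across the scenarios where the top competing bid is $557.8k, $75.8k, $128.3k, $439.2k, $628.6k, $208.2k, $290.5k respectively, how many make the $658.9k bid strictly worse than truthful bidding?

4

The deviation hurts exactly when the highest competing bid lies strictly between $215.1k and $658.9k — overbidding then wins at a price above your value.
$557.8k: inside the interval → strictly worse (loss $342.7k).
$75.8k: below both → same outcome either way.
$128.3k: below both → same outcome either way.
$439.2k: inside the interval → strictly worse (loss $224.1k).
$628.6k: inside the interval → strictly worse (loss $413.5k).
$208.2k: below both → same outcome either way.
$290.5k: inside the interval → strictly worse (loss $75.4k).
Count: 4.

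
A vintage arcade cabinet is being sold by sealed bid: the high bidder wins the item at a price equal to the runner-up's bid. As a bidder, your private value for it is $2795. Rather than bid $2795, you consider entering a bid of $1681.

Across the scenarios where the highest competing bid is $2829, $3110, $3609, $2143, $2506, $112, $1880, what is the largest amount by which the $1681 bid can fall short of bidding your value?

$2829: same outcome either way → loss $0.
$3110: same outcome either way → loss $0.
$3609: same outcome either way → loss $0.
$2143: truthful gives $652, deviation gives $0 → loss $652.
$2506: truthful gives $289, deviation gives $0 → loss $289.
$112: same outcome either way → loss $0.
$1880: truthful gives $915, deviation gives $0 → loss $915.
Maximum loss: $915.

$915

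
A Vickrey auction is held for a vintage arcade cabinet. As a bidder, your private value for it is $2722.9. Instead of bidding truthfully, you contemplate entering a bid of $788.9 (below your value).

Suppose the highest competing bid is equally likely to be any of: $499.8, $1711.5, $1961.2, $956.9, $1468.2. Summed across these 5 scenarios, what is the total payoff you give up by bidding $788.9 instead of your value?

$4793.8

The deviation costs you only when the competing bid falls strictly between $788.9 and $2722.9; elsewhere both bids give the same outcome.
$499.8: outcomes coincide → loss $0.
$1711.5: truthful payoff $1011.4, deviation payoff $0 → loss $1011.4.
$1961.2: truthful payoff $761.7, deviation payoff $0 → loss $761.7.
$956.9: truthful payoff $1766, deviation payoff $0 → loss $1766.
$1468.2: truthful payoff $1254.7, deviation payoff $0 → loss $1254.7.
Total loss = $1011.4 + $761.7 + $1766 + $1254.7 = $4793.8.
Truthful bidding weakly dominates here: raising your bid can only win items priced above your value, and lowering it can only forfeit items priced below.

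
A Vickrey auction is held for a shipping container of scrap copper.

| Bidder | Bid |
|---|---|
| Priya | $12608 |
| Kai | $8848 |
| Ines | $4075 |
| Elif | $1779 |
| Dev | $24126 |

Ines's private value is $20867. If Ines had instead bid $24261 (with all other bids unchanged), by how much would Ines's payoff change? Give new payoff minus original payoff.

The highest bid among the other bidders is $24126; Ines's bid doesn't change that.
Original bid $4075: Ines is not highest (top rival bid is $24126); payoff $0.
Alternative bid $24261: Ines is highest, pays the top rival bid $24126; payoff $20867 − $24126 = −$3259.
Change in payoff = −$3259 − ($0) = −$3259.

−$3259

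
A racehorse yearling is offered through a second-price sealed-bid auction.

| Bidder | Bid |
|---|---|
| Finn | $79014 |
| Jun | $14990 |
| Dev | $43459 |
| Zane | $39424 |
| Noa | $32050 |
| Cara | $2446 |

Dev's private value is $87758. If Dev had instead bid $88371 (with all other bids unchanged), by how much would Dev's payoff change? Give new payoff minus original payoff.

$8744

The highest bid among the other bidders is $79014; Dev's bid doesn't change that.
Original bid $43459: Dev is not highest (top rival bid is $79014); payoff $0.
Alternative bid $88371: Dev is highest, pays the top rival bid $79014; payoff $87758 − $79014 = $8744.
Change in payoff = $8744 − ($0) = $8744.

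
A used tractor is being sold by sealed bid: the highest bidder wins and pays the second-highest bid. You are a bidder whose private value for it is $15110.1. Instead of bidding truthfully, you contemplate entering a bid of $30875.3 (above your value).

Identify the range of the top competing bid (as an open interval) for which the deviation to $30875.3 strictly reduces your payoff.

($15110.1, $30875.3)

If the competing bid is below $15110.1, both bids win at the same price — no difference.
If it is above $30875.3, both bids lose — no difference.
If it lies strictly between $15110.1 and $30875.3, bidding your value loses (payoff 0) while bidding $30875.3 wins at a price above your value (payoff negative).
So the deviation strictly hurts on the open interval ($15110.1, $30875.3).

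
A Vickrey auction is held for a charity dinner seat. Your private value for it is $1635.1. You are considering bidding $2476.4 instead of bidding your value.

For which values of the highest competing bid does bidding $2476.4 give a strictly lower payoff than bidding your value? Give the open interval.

($1635.1, $2476.4)

If the competing bid is below $1635.1, both bids win at the same price — no difference.
If it is above $2476.4, both bids lose — no difference.
If it lies strictly between $1635.1 and $2476.4, bidding your value loses (payoff 0) while bidding $2476.4 wins at a price above your value (payoff negative).
So the deviation strictly hurts on the open interval ($1635.1, $2476.4).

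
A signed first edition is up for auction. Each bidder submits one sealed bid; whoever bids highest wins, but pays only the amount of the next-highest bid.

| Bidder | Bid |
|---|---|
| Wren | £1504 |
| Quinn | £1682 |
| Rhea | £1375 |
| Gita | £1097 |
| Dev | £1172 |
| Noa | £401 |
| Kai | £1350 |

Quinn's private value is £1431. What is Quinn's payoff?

Highest bid: Quinn at £1682, so Quinn wins.
Second-highest bid: Wren at £1504 — that is the price the winner pays.
Quinn's payoff = value − price = £1431 − £1504 = −£73.

−£73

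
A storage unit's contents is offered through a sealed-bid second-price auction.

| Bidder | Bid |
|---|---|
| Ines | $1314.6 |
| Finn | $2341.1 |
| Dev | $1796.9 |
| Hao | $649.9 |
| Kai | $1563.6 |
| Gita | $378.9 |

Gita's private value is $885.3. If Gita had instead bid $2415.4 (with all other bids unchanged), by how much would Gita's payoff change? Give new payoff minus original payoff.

The highest bid among the other bidders is $2341.1; Gita's bid doesn't change that.
Original bid $378.9: Gita is not highest (top rival bid is $2341.1); payoff $0.
Alternative bid $2415.4: Gita is highest, pays the top rival bid $2341.1; payoff $885.3 − $2341.1 = −$1455.8.
Change in payoff = −$1455.8 − ($0) = −$1455.8.

−$1455.8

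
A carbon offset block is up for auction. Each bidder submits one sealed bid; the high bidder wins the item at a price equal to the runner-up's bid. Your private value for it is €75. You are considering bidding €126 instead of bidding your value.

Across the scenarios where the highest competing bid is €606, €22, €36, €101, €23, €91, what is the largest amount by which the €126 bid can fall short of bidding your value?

€606: same outcome either way → loss €0.
€22: same outcome either way → loss €0.
€36: same outcome either way → loss €0.
€101: truthful gives €0, deviation gives −€26 → loss €26.
€23: same outcome either way → loss €0.
€91: truthful gives €0, deviation gives −€16 → loss €16.
Maximum loss: €26.

€26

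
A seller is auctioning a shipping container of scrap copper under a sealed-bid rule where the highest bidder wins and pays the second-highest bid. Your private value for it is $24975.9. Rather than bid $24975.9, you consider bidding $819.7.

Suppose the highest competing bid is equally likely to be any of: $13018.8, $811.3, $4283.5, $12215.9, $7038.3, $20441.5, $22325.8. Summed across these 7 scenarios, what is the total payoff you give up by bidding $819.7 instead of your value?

$70531.6

The deviation costs you only when the competing bid falls strictly between $819.7 and $24975.9; elsewhere both bids give the same outcome.
$13018.8: truthful payoff $11957.1, deviation payoff $0 → loss $11957.1.
$811.3: outcomes coincide → loss $0.
$4283.5: truthful payoff $20692.4, deviation payoff $0 → loss $20692.4.
$12215.9: truthful payoff $12760, deviation payoff $0 → loss $12760.
$7038.3: truthful payoff $17937.6, deviation payoff $0 → loss $17937.6.
$20441.5: truthful payoff $4534.4, deviation payoff $0 → loss $4534.4.
$22325.8: truthful payoff $2650.1, deviation payoff $0 → loss $2650.1.
Total loss = $11957.1 + $20692.4 + $12760 + $17937.6 + $4534.4 + $2650.1 = $70531.6.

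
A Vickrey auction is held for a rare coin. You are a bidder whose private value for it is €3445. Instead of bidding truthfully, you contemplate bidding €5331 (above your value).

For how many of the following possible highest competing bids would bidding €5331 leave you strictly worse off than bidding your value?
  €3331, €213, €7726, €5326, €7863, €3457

2

The deviation hurts exactly when the highest competing bid lies strictly between €3445 and €5331 — overbidding then wins at a price above your value.
€3331: below both → same outcome either way.
€213: below both → same outcome either way.
€7726: above both → same outcome either way.
€5326: inside the interval → strictly worse (loss €1881).
€7863: above both → same outcome either way.
€3457: inside the interval → strictly worse (loss €12).
Count: 2.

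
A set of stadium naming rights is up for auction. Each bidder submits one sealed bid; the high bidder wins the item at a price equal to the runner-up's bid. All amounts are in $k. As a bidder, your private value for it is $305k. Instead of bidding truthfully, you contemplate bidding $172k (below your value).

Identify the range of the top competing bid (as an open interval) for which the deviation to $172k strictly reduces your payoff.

($172k, $305k)

If the competing bid is below $172k, both bids win at the same price — no difference.
If it is above $305k, both bids lose — no difference.
If it lies strictly between $172k and $305k, bidding your value wins at a price below your value (positive payoff) while bidding $172k loses (payoff 0).
So the deviation strictly hurts on the open interval ($172k, $305k).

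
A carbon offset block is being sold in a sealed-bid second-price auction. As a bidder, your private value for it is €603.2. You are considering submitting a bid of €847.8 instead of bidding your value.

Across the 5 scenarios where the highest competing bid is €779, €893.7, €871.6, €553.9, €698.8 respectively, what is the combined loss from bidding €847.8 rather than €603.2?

The deviation costs you only when the competing bid falls strictly between €603.2 and €847.8; elsewhere both bids give the same outcome.
€779: truthful payoff €0, deviation payoff −€175.8 → loss €175.8.
€893.7: outcomes coincide → loss €0.
€871.6: outcomes coincide → loss €0.
€553.9: outcomes coincide → loss €0.
€698.8: truthful payoff €0, deviation payoff −€95.6 → loss €95.6.
Total loss = €175.8 + €95.6 = €271.4.

€271.4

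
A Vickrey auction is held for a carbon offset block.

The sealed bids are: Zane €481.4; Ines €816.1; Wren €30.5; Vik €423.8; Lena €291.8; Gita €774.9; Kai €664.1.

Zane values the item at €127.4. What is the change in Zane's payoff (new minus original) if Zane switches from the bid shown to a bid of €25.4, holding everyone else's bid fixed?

The highest bid among the other bidders is €816.1; Zane's bid doesn't change that.
Original bid €481.4: Zane is not highest (top rival bid is €816.1); payoff €0.
Alternative bid €25.4: Zane is not highest (top rival bid is €816.1); payoff €0.
Change in payoff = €0 − (€0) = €0.

€0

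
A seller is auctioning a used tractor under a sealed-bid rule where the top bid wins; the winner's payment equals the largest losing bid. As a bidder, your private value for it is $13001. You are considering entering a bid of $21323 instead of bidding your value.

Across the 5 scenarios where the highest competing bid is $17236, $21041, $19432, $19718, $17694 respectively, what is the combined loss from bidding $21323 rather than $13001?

The deviation costs you only when the competing bid falls strictly between $13001 and $21323; elsewhere both bids give the same outcome.
$17236: truthful payoff $0, deviation payoff −$4235 → loss $4235.
$21041: truthful payoff $0, deviation payoff −$8040 → loss $8040.
$19432: truthful payoff $0, deviation payoff −$6431 → loss $6431.
$19718: truthful payoff $0, deviation payoff −$6717 → loss $6717.
$17694: truthful payoff $0, deviation payoff −$4693 → loss $4693.
Total loss = $4235 + $8040 + $6431 + $6717 + $4693 = $30116.
In a second-price auction your bid sets only whether you win, not what you pay, so bidding your true value is weakly dominant.

$30116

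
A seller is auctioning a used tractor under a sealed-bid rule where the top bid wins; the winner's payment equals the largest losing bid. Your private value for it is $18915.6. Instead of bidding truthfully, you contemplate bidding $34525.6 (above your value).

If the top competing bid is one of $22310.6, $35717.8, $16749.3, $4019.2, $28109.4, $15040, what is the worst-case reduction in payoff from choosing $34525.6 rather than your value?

$9193.8

$22310.6: truthful gives $0, deviation gives −$3395 → loss $3395.
$35717.8: same outcome either way → loss $0.
$16749.3: same outcome either way → loss $0.
$4019.2: same outcome either way → loss $0.
$28109.4: truthful gives $0, deviation gives −$9193.8 → loss $9193.8.
$15040: same outcome either way → loss $0.
Maximum loss: $9193.8.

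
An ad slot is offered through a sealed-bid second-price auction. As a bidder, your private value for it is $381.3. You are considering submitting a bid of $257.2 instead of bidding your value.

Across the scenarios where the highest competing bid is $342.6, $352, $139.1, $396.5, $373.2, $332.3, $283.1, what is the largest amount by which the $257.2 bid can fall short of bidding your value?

$98.2

$342.6: truthful gives $38.7, deviation gives $0 → loss $38.7.
$352: truthful gives $29.3, deviation gives $0 → loss $29.3.
$139.1: same outcome either way → loss $0.
$396.5: same outcome either way → loss $0.
$373.2: truthful gives $8.1, deviation gives $0 → loss $8.1.
$332.3: truthful gives $49, deviation gives $0 → loss $49.
$283.1: truthful gives $98.2, deviation gives $0 → loss $98.2.
Maximum loss: $98.2.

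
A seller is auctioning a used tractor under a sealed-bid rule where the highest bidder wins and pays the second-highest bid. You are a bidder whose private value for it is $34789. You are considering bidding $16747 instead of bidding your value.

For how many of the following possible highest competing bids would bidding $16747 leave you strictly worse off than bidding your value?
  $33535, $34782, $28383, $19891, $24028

5

The deviation hurts exactly when the highest competing bid lies strictly between $16747 and $34789 — underbidding then forfeits a profitable win.
$33535: inside the interval → strictly worse (loss $1254).
$34782: inside the interval → strictly worse (loss $7).
$28383: inside the interval → strictly worse (loss $6406).
$19891: inside the interval → strictly worse (loss $14898).
$24028: inside the interval → strictly worse (loss $10761).
Count: 5.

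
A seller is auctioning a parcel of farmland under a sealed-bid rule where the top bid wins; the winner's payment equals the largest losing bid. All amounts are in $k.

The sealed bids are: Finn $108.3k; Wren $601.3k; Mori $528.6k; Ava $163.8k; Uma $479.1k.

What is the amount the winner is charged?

Highest bid: Wren at $601.3k, so Wren wins.
Second-highest bid: Mori at $528.6k — that is the price the winner pays.

$528.6k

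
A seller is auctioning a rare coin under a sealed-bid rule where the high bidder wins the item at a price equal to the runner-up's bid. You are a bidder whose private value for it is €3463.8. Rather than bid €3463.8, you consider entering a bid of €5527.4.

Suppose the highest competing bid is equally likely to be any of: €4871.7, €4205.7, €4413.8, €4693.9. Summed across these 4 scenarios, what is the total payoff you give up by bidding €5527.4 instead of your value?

€4329.9

The deviation costs you only when the competing bid falls strictly between €3463.8 and €5527.4; elsewhere both bids give the same outcome.
€4871.7: truthful payoff €0, deviation payoff −€1407.9 → loss €1407.9.
€4205.7: truthful payoff €0, deviation payoff −€741.9 → loss €741.9.
€4413.8: truthful payoff €0, deviation payoff −€950 → loss €950.
€4693.9: truthful payoff €0, deviation payoff −€1230.1 → loss €1230.1.
Total loss = €1407.9 + €741.9 + €950 + €1230.1 = €4329.9.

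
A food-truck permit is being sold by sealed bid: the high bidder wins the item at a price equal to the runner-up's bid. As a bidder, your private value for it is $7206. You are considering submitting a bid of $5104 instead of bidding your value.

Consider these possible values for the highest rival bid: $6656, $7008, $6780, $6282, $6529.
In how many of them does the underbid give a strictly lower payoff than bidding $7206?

5

The deviation hurts exactly when the highest competing bid lies strictly between $5104 and $7206 — underbidding then forfeits a profitable win.
$6656: inside the interval → strictly worse (loss $550).
$7008: inside the interval → strictly worse (loss $198).
$6780: inside the interval → strictly worse (loss $426).
$6282: inside the interval → strictly worse (loss $924).
$6529: inside the interval → strictly worse (loss $677).
Count: 5.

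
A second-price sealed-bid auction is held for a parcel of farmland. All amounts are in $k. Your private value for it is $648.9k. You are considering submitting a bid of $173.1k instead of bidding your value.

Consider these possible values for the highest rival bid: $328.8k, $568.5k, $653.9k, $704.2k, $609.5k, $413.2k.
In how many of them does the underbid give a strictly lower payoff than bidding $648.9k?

The deviation hurts exactly when the highest competing bid lies strictly between $173.1k and $648.9k — underbidding then forfeits a profitable win.
$328.8k: inside the interval → strictly worse (loss $320.1k).
$568.5k: inside the interval → strictly worse (loss $80.4k).
$653.9k: above both → same outcome either way.
$704.2k: above both → same outcome either way.
$609.5k: inside the interval → strictly worse (loss $39.4k).
$413.2k: inside the interval → strictly worse (loss $235.7k).
Count: 4.

4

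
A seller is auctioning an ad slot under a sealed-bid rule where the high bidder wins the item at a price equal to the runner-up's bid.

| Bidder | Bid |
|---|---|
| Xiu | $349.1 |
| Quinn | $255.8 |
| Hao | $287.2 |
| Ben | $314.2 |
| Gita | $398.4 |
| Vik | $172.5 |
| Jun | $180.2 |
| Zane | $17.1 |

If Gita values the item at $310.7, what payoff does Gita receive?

−$38.4

Highest bid: Gita at $398.4, so Gita wins.
Second-highest bid: Xiu at $349.1 — that is the price the winner pays.
Gita's payoff = value − price = $310.7 − $349.1 = −$38.4.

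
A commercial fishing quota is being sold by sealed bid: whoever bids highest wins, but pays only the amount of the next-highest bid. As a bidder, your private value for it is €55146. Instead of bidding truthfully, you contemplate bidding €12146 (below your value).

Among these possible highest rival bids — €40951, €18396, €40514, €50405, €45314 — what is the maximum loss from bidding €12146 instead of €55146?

€40951: truthful gives €14195, deviation gives €0 → loss €14195.
€18396: truthful gives €36750, deviation gives €0 → loss €36750.
€40514: truthful gives €14632, deviation gives €0 → loss €14632.
€50405: truthful gives €4741, deviation gives €0 → loss €4741.
€45314: truthful gives €9832, deviation gives €0 → loss €9832.
Maximum loss: €36750.

€36750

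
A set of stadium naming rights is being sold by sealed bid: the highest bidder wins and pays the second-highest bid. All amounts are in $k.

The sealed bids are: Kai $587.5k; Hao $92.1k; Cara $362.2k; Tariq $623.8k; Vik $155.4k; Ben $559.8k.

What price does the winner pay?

Highest bid: Tariq at $623.8k, so Tariq wins.
Second-highest bid: Kai at $587.5k — that is the price the winner pays.

$587.5k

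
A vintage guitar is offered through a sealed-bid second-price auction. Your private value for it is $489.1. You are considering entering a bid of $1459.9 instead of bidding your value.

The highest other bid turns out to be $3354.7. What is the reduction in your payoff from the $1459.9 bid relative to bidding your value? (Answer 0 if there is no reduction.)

$0

Bidding your value $489.1: you lose (since $489.1 < $3354.7). Payoff $0.
Bidding $1459.9: you lose. Payoff $0.
Difference = $0 − $0 = $0; both bids lead to the same outcome because the competing bid is above both your value and your alternative bid.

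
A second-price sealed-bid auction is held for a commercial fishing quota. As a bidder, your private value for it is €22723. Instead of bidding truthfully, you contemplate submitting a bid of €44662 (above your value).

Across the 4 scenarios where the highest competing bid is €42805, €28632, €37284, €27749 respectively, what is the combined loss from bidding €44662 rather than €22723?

€45578

The deviation costs you only when the competing bid falls strictly between €22723 and €44662; elsewhere both bids give the same outcome.
€42805: truthful payoff €0, deviation payoff −€20082 → loss €20082.
€28632: truthful payoff €0, deviation payoff −€5909 → loss €5909.
€37284: truthful payoff €0, deviation payoff −€14561 → loss €14561.
€27749: truthful payoff €0, deviation payoff −€5026 → loss €5026.
Total loss = €20082 + €5909 + €14561 + €5026 = €45578.
Because the price is fixed by the runner-up's bid, deviating from your value can only change a good outcome into a bad one — never the reverse.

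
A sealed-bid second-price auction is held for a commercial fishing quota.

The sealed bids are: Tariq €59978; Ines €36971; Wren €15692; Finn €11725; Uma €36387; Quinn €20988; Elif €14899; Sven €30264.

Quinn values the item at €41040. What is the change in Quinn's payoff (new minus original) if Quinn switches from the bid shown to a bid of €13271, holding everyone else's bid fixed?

The highest bid among the other bidders is €59978; Quinn's bid doesn't change that.
Original bid €20988: Quinn is not highest (top rival bid is €59978); payoff €0.
Alternative bid €13271: Quinn is not highest (top rival bid is €59978); payoff €0.
Change in payoff = €0 − (€0) = €0.

€0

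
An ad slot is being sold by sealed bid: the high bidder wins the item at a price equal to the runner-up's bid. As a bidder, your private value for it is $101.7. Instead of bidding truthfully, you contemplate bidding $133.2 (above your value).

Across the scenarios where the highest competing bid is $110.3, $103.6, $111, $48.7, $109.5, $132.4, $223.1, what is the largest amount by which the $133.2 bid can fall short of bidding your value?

$30.7

$110.3: truthful gives $0, deviation gives −$8.6 → loss $8.6.
$103.6: truthful gives $0, deviation gives −$1.9 → loss $1.9.
$111: truthful gives $0, deviation gives −$9.3 → loss $9.3.
$48.7: same outcome either way → loss $0.
$109.5: truthful gives $0, deviation gives −$7.8 → loss $7.8.
$132.4: truthful gives $0, deviation gives −$30.7 → loss $30.7.
$223.1: same outcome either way → loss $0.
Maximum loss: $30.7.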